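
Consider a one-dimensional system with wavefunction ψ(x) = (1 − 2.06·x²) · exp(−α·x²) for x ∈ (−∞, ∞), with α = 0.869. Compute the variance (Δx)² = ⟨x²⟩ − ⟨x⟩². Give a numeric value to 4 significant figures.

0.8986

Compute ⟨x⟩ and ⟨x²⟩ separately, then (Δx)² = ⟨x²⟩ − ⟨x⟩².
Expand each integrand as polynomial × e^(−2αx²) and use ∫x^(2j)·e^(−2αx²) dx = (2j−1)!!/(4α)^j · √(π/(2α)), odd powers → 0; here √(π/(2α)) = 1.3445.
Normalization: ∫|ψ|² dx = 1.1675.
⟨x⟩ = 0.0000 and ⟨x²⟩ = 0.89861.
(Δx)² = 0.89861 − (0.0000)² = 0.89861.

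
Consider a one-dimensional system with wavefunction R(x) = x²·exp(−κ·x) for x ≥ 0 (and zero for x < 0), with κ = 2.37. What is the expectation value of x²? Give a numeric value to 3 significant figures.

1.34

⟨x²⟩ = ∫ x²·|R|² dx / ∫|R|² dx (integrals over the domain).
Every integrand reduces to terms xʲ·e^(−2κx) on [0, ∞); use ∫₀^∞ xʲ·e^(−2κx) dx = j!/(2κ)^(j+1).
State is unnormalized: ∫|R|² dx = 0.010030, and ∫R*·x²·R dx = 0.013393, so ⟨x²⟩ = 0.013393 / 0.010030.
⟨x²⟩ = 1.3353.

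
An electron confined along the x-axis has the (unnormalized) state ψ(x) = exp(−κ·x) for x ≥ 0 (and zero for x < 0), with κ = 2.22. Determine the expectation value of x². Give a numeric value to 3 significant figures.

⟨x²⟩ = ∫ x²·|ψ|² dx / ∫|ψ|² dx (integrals over the domain).
Every integrand reduces to terms xʲ·e^(−2κx) on [0, ∞); use ∫₀^∞ xʲ·e^(−2κx) dx = j!/(2κ)^(j+1).
State is unnormalized: ∫|ψ|² dx = 0.22523, and ∫ψ*·x²·ψ dx = 0.022850, so ⟨x²⟩ = 0.022850 / 0.22523.
⟨x²⟩ = 0.10145.

0.101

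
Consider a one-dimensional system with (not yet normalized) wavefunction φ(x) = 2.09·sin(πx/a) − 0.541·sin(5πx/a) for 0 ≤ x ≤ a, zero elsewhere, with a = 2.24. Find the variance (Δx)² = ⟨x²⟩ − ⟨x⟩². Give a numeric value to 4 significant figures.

0.1621

Compute ⟨x⟩ and ⟨x²⟩ separately, then (Δx)² = ⟨x²⟩ − ⟨x⟩².
On 0 ≤ x ≤ a (j ≠ l): ∫sin²(jπx/a) dx = a/2, ∫sin(jπx/a)·sin(lπx/a) dx = 0; diagonal moments ∫x·sin²(jπx/a) dx = a²/4, ∫x²·sin²(jπx/a) dx = a³·(1/6 − 1/(4j²π²)); cross terms ∫x·sin(jπx/a)·sin(lπx/a) dx = 0 for j + l even and −4jla²/(π²(j² − l²)²) for j + l odd, ∫x²·sin(jπx/a)·sin(lπx/a) dx = (−1)^(j+l)·4jla³/(π²(j² − l²)²); higher powers the same way via product-to-sum and parts.
Normalization: ∫|φ|² dx = 5.2201.
⟨x⟩ = 1.1200 and ⟨x²⟩ = 1.4165.
(Δx)² = 1.4165 − (1.1200)² = 0.16213.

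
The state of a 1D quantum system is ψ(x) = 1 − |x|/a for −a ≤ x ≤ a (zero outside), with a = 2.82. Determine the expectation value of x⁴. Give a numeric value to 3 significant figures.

1.81

⟨x⁴⟩ = ∫ x⁴·|ψ|² dx / ∫|ψ|² dx (integrals over the domain).
ψ is even, so ∫ over [−a, a] = 2∫₀ᵃ with ψ = 1 − x/a there: ∫₀ᵃ (1 − x/a)² dx = a/3, ∫₀ᵃ x²(1 − x/a)² dx = a³/30, ∫₀ᵃ x⁴(1 − x/a)² dx = a⁵/105.
State is unnormalized: ∫|ψ|² dx = 1.8800, and ∫ψ*·x⁴·ψ dx = 3.3969, so ⟨x⁴⟩ = 3.3969 / 1.8800.
⟨x⁴⟩ = 1.8069.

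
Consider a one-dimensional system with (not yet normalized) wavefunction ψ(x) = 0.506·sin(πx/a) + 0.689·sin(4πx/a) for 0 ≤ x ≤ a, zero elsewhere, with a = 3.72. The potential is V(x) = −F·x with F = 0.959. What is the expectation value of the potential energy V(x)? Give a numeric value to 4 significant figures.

⟨V⟩ = ∫ V(x)·|ψ|² dx / ∫|ψ|² dx.
On 0 ≤ x ≤ a (j ≠ l): ∫sin²(jπx/a) dx = a/2, ∫sin(jπx/a)·sin(lπx/a) dx = 0; diagonal moments ∫x·sin²(jπx/a) dx = a²/4, ∫x²·sin²(jπx/a) dx = a³·(1/6 − 1/(4j²π²)); cross terms ∫x·sin(jπx/a)·sin(lπx/a) dx = 0 for j + l even and −4jla²/(π²(j² − l²)²) for j + l odd, ∫x²·sin(jπx/a)·sin(lπx/a) dx = (−1)^(j+l)·4jla³/(π²(j² − l²)²); higher powers the same way via product-to-sum and parts.
State is unnormalized: ∫|ψ|² dx = 1.3592, and ∫ψ*·V(x)·ψ dx = -2.3578, so ⟨V⟩ = -2.3578 / 1.3592.
⟨V⟩ = -1.7347.

-1.735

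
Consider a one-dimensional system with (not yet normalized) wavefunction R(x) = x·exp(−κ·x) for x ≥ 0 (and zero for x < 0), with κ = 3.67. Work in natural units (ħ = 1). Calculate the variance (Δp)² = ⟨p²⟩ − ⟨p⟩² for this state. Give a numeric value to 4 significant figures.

Compute ⟨p⟩ and ⟨p²⟩ separately; (Δp)² = ⟨p²⟩ − ⟨p⟩².
Differentiate x·exp(−κ·x) with the product rule; every integrand then reduces to terms xʲ·e^(−2κx) on [0, ∞), with ∫₀^∞ xʲ·e^(−2κx) dx = j!/(2κ)^(j+1).
Normalization: ∫|R|² dx = 0.0050576.
⟨p⟩ = 0.0000 and ⟨p²⟩ = 13.469.
(Δp)² = 13.469 − (0.0000)² = 13.469.

13.47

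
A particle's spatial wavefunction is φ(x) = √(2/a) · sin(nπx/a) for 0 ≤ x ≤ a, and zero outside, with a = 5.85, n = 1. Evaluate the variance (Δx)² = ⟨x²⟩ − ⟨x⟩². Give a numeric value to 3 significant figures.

Compute ⟨x⟩ and ⟨x²⟩ separately, then (Δx)² = ⟨x²⟩ − ⟨x⟩².
With sin²θ = (1 − cos2θ)/2 on 0 ≤ x ≤ a: ∫sin²(nπx/a) dx = a/2, ∫x·sin²(nπx/a) dx = a²/4, ∫x²·sin²(nπx/a) dx = a³·(1/6 − 1/(4n²π²)); higher powers xᵏ the same way, integrating xᵏ·cos(2nπx/a) by parts.
⟨x⟩ = 2.9250 and ⟨x²⟩ = 9.6738.
(Δx)² = 9.6738 − (2.9250)² = 1.1181.

1.12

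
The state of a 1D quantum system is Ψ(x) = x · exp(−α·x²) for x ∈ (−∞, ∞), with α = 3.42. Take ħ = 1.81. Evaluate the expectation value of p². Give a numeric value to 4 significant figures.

33.61

p² Ψ = −ħ² d²Ψ/dx²; ⟨p²⟩ = −ħ² ∫ Ψ*·Ψ'' dx / ∫|Ψ|² dx.
Expand each integrand as polynomial × e^(−2αx²) and use ∫x^(2j)·e^(−2αx²) dx = (2j−1)!!/(4α)^j · √(π/(2α)), odd powers → 0; here √(π/(2α)) = 0.67771. Differentiate with the product rule, d/dx e^(−αx²) = −2αx·e^(−αx²).
State is unnormalized: ∫|Ψ|² dx = 0.049541, and ∫Ψ*·(−ħ² Ψ'') dx = 1.6652, so ⟨p²⟩ = 1.6652 / 0.049541.
⟨p²⟩ = 33.613.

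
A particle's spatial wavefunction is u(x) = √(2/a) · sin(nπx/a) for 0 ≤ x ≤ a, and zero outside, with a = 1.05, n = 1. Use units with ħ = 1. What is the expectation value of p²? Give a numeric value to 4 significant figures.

p² u = −ħ² d²u/dx²; ⟨p²⟩ = −ħ² ∫ u*·u'' dx.
d/dx sin(nπx/a) = (nπ/a)·cos(nπx/a) and d²/dx² sin(nπx/a) = −(nπ/a)²·sin(nπx/a); on 0 ≤ x ≤ a, ∫sin²(nπx/a) dx = a/2 and ∫sin(nπx/a)·cos(nπx/a) dx = 0.
⟨p²⟩ = 8.9520.

8.952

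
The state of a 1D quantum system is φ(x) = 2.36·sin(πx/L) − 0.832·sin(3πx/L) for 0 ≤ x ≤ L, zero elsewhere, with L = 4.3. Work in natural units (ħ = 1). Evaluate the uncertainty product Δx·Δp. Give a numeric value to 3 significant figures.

Δx = √(⟨x²⟩−⟨x⟩²), Δp = √(⟨p²⟩−⟨p⟩²).
On 0 ≤ x ≤ L (j ≠ l): ∫sin²(jπx/L) dx = L/2, ∫sin(jπx/L)·sin(lπx/L) dx = 0; diagonal moments ∫x·sin²(jπx/L) dx = L²/4, ∫x²·sin²(jπx/L) dx = L³·(1/6 − 1/(4j²π²)); cross terms ∫x·sin(jπx/L)·sin(lπx/L) dx = 0 for j + l even and −4jlL²/(π²(j² − l²)²) for j + l odd, ∫x²·sin(jπx/L)·sin(lπx/L) dx = (−1)^(j+l)·4jlL³/(π²(j² − l²)²); higher powers the same way via product-to-sum and parts. d²/dx² sin(jπx/L) = −(jπ/L)²·sin(jπx/L); on 0 ≤ x ≤ L, ∫sin²(jπx/L) dx = L/2 and ∫sin(jπx/L)·sin(lπx/L) dx = 0 for j ≠ l, so only diagonal terms survive in ∫|φ|² and ∫φ·φ″; ∫φ·φ′ dx = [φ²/2] between the walls = 0.
Normalization: ∫|φ|² dx = 13.463.
⟨x⟩ = 2.1500, ⟨x²⟩ = 4.8781 ⇒ Δx = 0.50555.
⟨p⟩ = 0.0000, ⟨p²⟩ = 1.0058 ⇒ Δp = 1.0029.
Δx·Δp = 0.50702.

0.507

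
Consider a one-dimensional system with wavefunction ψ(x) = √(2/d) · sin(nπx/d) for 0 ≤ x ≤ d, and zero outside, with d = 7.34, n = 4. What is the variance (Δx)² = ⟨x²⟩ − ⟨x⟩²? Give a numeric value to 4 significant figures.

Compute ⟨x⟩ and ⟨x²⟩ separately, then (Δx)² = ⟨x²⟩ − ⟨x⟩².
With sin²θ = (1 − cos2θ)/2 on 0 ≤ x ≤ d: ∫sin²(nπx/d) dx = d/2, ∫x·sin²(nπx/d) dx = d²/4, ∫x²·sin²(nπx/d) dx = d³·(1/6 − 1/(4n²π²)); higher powers xᵏ the same way, integrating xᵏ·cos(2nπx/d) by parts.
⟨x⟩ = 3.6700 and ⟨x²⟩ = 17.788.
(Δx)² = 17.788 − (3.6700)² = 4.3190.

4.319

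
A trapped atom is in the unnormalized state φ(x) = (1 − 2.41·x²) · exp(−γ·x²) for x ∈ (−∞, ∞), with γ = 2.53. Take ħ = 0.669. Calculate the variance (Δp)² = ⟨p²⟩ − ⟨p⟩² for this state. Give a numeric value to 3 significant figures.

3.06

Compute ⟨p⟩ and ⟨p²⟩ separately; (Δp)² = ⟨p²⟩ − ⟨p⟩².
Expand each integrand as polynomial × e^(−2γx²) and use ∫x^(2j)·e^(−2γx²) dx = (2j−1)!!/(4γ)^j · √(π/(2γ)), odd powers → 0; here √(π/(2γ)) = 0.78795. Differentiate with the product rule, d/dx e^(−γx²) = −2γx·e^(−γx²).
Normalization: ∫|φ|² dx = 0.54672.
⟨p⟩ = 0.0000 and ⟨p²⟩ = 3.0571.
(Δp)² = 3.0571 − (0.0000)² = 3.0571.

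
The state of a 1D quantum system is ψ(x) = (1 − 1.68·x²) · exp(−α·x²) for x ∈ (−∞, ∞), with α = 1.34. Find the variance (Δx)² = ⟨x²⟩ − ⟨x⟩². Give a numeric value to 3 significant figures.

0.166

Compute ⟨x⟩ and ⟨x²⟩ separately, then (Δx)² = ⟨x²⟩ − ⟨x⟩².
Expand each integrand as polynomial × e^(−2αx²) and use ∫x^(2j)·e^(−2αx²) dx = (2j−1)!!/(4α)^j · √(π/(2α)), odd powers → 0; here √(π/(2α)) = 1.0827.
Normalization: ∫|ψ|² dx = 0.72309.
⟨x⟩ = 0.0000 and ⟨x²⟩ = 0.16566.
(Δx)² = 0.16566 − (0.0000)² = 0.16566.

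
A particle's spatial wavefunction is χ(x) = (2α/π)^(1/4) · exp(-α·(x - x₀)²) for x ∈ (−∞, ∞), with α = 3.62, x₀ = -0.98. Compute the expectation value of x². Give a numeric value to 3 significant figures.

⟨x²⟩ = ∫ x²·|χ|² dx (integrals over the domain).
Gaussian moments (u = x − x₀): ∫u^(2j)·e^(−2αu²) du = (2j−1)!!/(4α)^j · √(π/(2α)), odd powers integrate to 0; here √(π/(2α)) = 0.65873.
⟨x²⟩ = 1.0295.

1.03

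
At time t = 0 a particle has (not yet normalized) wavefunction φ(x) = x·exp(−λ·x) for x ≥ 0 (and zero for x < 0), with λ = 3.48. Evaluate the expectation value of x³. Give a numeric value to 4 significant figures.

⟨x³⟩ = ∫ x³·|φ|² dx / ∫|φ|² dx (integrals over the domain).
Every integrand reduces to terms xʲ·e^(−2λx) on [0, ∞); use ∫₀^∞ xʲ·e^(−2λx) dx = j!/(2λ)^(j+1).
State is unnormalized: ∫|φ|² dx = 0.0059320, and ∫φ*·x³·φ dx = 0.0010557, so ⟨x³⟩ = 0.0010557 / 0.0059320.
⟨x³⟩ = 0.17796.

0.1780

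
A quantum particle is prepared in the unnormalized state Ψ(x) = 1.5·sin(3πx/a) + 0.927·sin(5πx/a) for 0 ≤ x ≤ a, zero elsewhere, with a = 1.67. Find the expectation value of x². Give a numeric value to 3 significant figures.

1.04

⟨x²⟩ = ∫ x²·|Ψ|² dx / ∫|Ψ|² dx (integrals over the domain).
On 0 ≤ x ≤ a (j ≠ l): ∫sin²(jπx/a) dx = a/2, ∫sin(jπx/a)·sin(lπx/a) dx = 0; diagonal moments ∫x·sin²(jπx/a) dx = a²/4, ∫x²·sin²(jπx/a) dx = a³·(1/6 − 1/(4j²π²)); cross terms ∫x·sin(jπx/a)·sin(lπx/a) dx = 0 for j + l even and −4jla²/(π²(j² − l²)²) for j + l odd, ∫x²·sin(jπx/a)·sin(lπx/a) dx = (−1)^(j+l)·4jla³/(π²(j² − l²)²); higher powers the same way via product-to-sum and parts.
State is unnormalized: ∫|Ψ|² dx = 2.5963, and ∫Ψ*·x²·Ψ dx = 2.6876, so ⟨x²⟩ = 2.6876 / 2.5963.
⟨x²⟩ = 1.0352.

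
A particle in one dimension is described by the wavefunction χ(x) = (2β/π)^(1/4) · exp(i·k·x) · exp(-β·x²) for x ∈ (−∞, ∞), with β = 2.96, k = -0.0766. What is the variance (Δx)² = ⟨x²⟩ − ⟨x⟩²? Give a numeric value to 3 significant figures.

0.0845

Compute ⟨x⟩ and ⟨x²⟩ separately, then (Δx)² = ⟨x²⟩ − ⟨x⟩².
Gaussian moments: ∫x^(2j)·e^(−2βx²) dx = (2j−1)!!/(4β)^j · √(π/(2β)), odd powers integrate to 0; here √(π/(2β)) = 0.72847.
⟨x⟩ = 0.0000 and ⟨x²⟩ = 0.084459.
(Δx)² = 0.084459 − (0.0000)² = 0.084459.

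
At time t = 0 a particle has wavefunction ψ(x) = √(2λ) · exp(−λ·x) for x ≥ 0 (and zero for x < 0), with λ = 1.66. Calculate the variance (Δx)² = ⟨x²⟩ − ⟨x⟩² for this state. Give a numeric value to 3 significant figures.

Compute ⟨x⟩ and ⟨x²⟩ separately, then (Δx)² = ⟨x²⟩ − ⟨x⟩².
Every integrand reduces to terms xʲ·e^(−2λx) on [0, ∞); use ∫₀^∞ xʲ·e^(−2λx) dx = j!/(2λ)^(j+1).
⟨x⟩ = 0.30120 and ⟨x²⟩ = 0.18145.
(Δx)² = 0.18145 − (0.30120)² = 0.090724.

0.0907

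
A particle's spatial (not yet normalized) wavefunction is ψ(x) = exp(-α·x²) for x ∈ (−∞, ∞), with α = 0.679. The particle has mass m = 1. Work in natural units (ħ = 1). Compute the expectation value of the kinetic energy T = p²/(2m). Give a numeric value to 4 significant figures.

0.3395

T = −(ħ²/2m) d²/dx², so ⟨T⟩ = −(ħ²/2m) ∫ ψ*·ψ'' dx / ∫|ψ|² dx; with m = 1.
Gaussian moments: ∫x^(2j)·e^(−2αx²) dx = (2j−1)!!/(4α)^j · √(π/(2α)), odd powers integrate to 0; here √(π/(2α)) = 1.5210. Derivatives: d/dx e^(−αx²) = −2αx·e^(−αx²), d²/dx² e^(−αx²) = (4α²x² − 2α)·e^(−αx²).
State is unnormalized: ∫|ψ|² dx = 1.5210, and ∫ψ*·(−ħ²/2m · ψ'') dx = 0.51637, so ⟨T⟩ = 0.51637 / 1.5210.
⟨T⟩ = 0.33950.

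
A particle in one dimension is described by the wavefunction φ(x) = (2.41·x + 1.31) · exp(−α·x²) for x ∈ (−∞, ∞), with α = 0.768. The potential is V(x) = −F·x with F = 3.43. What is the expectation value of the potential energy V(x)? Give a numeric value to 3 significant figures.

⟨V⟩ = ∫ V(x)·|φ|² dx / ∫|φ|² dx.
Expand each integrand as polynomial × e^(−2αx²) and use ∫x^(2j)·e^(−2αx²) dx = (2j−1)!!/(4α)^j · √(π/(2α)), odd powers → 0; here √(π/(2α)) = 1.4301.
State is unnormalized: ∫|φ|² dx = 5.1582, and ∫φ*·V(x)·φ dx = -10.083, so ⟨V⟩ = -10.083 / 5.1582.
⟨V⟩ = -1.9547.

-1.95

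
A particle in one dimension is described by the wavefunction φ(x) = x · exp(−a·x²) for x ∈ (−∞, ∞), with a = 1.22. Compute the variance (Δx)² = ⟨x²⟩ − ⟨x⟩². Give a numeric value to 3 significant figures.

Compute ⟨x⟩ and ⟨x²⟩ separately, then (Δx)² = ⟨x²⟩ − ⟨x⟩².
Expand each integrand as polynomial × e^(−2ax²) and use ∫x^(2j)·e^(−2ax²) dx = (2j−1)!!/(4a)^j · √(π/(2a)), odd powers → 0; here √(π/(2a)) = 1.1347.
Normalization: ∫|φ|² dx = 0.23252.
⟨x⟩ = 0.0000 and ⟨x²⟩ = 0.61475.
(Δx)² = 0.61475 − (0.0000)² = 0.61475.

0.615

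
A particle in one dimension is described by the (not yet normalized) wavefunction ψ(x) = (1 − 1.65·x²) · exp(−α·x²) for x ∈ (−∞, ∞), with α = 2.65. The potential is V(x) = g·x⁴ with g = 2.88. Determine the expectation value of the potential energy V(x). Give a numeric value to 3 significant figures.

0.0294

⟨V⟩ = ∫ V(x)·|ψ|² dx / ∫|ψ|² dx.
Expand each integrand as polynomial × e^(−2αx²) and use ∫x^(2j)·e^(−2αx²) dx = (2j−1)!!/(4α)^j · √(π/(2α)), odd powers → 0; here √(π/(2α)) = 0.76990.
State is unnormalized: ∫|ψ|² dx = 0.58618, and ∫ψ*·V(x)·ψ dx = 0.017255, so ⟨V⟩ = 0.017255 / 0.58618.
⟨V⟩ = 0.029436.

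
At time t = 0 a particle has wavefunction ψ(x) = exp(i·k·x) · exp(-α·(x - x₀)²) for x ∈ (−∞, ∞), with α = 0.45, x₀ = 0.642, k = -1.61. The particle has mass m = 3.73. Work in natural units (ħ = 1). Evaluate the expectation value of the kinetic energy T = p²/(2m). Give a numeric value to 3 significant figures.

0.408

T = −(ħ²/2m) d²/dx², so ⟨T⟩ = −(ħ²/2m) ∫ ψ*·ψ'' dx / ∫|ψ|² dx; with m = 3.73.
Gaussian moments (u = x − x₀): ∫u^(2j)·e^(−2αu²) du = (2j−1)!!/(4α)^j · √(π/(2α)), odd powers integrate to 0; here √(π/(2α)) = 1.8683. Derivatives: ψ′ = (ik − 2αu)·ψ, ψ″ = ((ik − 2αu)² − 2α)·ψ; the odd-in-u pieces drop out.
State is unnormalized: ∫|ψ|² dx = 1.8683, and ∫ψ*·(−ħ²/2m · ψ'') dx = 0.76188, so ⟨T⟩ = 0.76188 / 1.8683.
⟨T⟩ = 0.40779.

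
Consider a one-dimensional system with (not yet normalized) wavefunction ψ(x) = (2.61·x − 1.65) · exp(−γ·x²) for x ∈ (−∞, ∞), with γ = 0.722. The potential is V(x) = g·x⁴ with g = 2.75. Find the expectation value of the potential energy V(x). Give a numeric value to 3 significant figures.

2.83

⟨V⟩ = ∫ V(x)·|ψ|² dx / ∫|ψ|² dx.
Expand each integrand as polynomial × e^(−2γx²) and use ∫x^(2j)·e^(−2γx²) dx = (2j−1)!!/(4γ)^j · √(π/(2γ)), odd powers → 0; here √(π/(2γ)) = 1.4750.
State is unnormalized: ∫|ψ|² dx = 7.4948, and ∫ψ*·V(x)·ψ dx = 21.179, so ⟨V⟩ = 21.179 / 7.4948.
⟨V⟩ = 2.8258.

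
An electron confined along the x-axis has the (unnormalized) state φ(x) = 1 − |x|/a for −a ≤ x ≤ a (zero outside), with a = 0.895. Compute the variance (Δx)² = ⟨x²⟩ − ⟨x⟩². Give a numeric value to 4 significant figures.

Compute ⟨x⟩ and ⟨x²⟩ separately, then (Δx)² = ⟨x²⟩ − ⟨x⟩².
φ is even, so ∫ over [−a, a] = 2∫₀ᵃ with φ = 1 − x/a there: ∫₀ᵃ (1 − x/a)² dx = a/3, ∫₀ᵃ x²(1 − x/a)² dx = a³/30, ∫₀ᵃ x⁴(1 − x/a)² dx = a⁵/105.
Normalization: ∫|φ|² dx = 0.59667.
⟨x⟩ = 0.0000 and ⟨x²⟩ = 0.080103.
(Δx)² = 0.080103 − (0.0000)² = 0.080103.

0.08010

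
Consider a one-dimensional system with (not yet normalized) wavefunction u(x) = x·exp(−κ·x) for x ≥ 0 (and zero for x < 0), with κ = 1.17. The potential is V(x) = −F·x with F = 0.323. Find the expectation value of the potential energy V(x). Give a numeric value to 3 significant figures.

⟨V⟩ = ∫ V(x)·|u|² dx / ∫|u|² dx.
Every integrand reduces to terms xʲ·e^(−2κx) on [0, ∞); use ∫₀^∞ xʲ·e^(−2κx) dx = j!/(2κ)^(j+1).
State is unnormalized: ∫|u|² dx = 0.15609, and ∫u*·V(x)·u dx = -0.064638, so ⟨V⟩ = -0.064638 / 0.15609.
⟨V⟩ = -0.41410.

-0.414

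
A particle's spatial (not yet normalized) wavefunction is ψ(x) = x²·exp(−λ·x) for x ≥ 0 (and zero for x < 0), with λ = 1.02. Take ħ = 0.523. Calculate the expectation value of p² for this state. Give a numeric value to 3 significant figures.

p² ψ = −ħ² d²ψ/dx²; ⟨p²⟩ = −ħ² ∫ ψ*·ψ'' dx / ∫|ψ|² dx.
Differentiate x²·exp(−λ·x) with the product rule; every integrand then reduces to terms xʲ·e^(−2λx) on [0, ∞), with ∫₀^∞ xʲ·e^(−2λx) dx = j!/(2λ)^(j+1).
State is unnormalized: ∫|ψ|² dx = 0.67930, and ∫ψ*·(−ħ² ψ'') dx = 0.064438, so ⟨p²⟩ = 0.064438 / 0.67930.
⟨p²⟩ = 0.094860.

0.0949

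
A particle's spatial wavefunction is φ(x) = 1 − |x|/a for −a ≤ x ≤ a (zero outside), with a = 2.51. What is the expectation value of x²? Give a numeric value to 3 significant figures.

0.630

⟨x²⟩ = ∫ x²·|φ|² dx / ∫|φ|² dx (integrals over the domain).
φ is even, so ∫ over [−a, a] = 2∫₀ᵃ with φ = 1 − x/a there: ∫₀ᵃ (1 − x/a)² dx = a/3, ∫₀ᵃ x²(1 − x/a)² dx = a³/30, ∫₀ᵃ x⁴(1 − x/a)² dx = a⁵/105.
State is unnormalized: ∫|φ|² dx = 1.6733, and ∫φ*·x²·φ dx = 1.0542, so ⟨x²⟩ = 1.0542 / 1.6733.
⟨x²⟩ = 0.63001.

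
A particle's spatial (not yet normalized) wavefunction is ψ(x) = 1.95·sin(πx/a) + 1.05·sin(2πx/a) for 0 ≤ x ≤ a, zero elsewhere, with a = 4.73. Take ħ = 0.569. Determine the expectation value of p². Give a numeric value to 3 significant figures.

0.239

p² ψ = −ħ² d²ψ/dx²; ⟨p²⟩ = −ħ² ∫ ψ*·ψ'' dx / ∫|ψ|² dx.
d²/dx² sin(jπx/a) = −(jπ/a)²·sin(jπx/a); on 0 ≤ x ≤ a, ∫sin²(jπx/a) dx = a/2 and ∫sin(jπx/a)·sin(lπx/a) dx = 0 for j ≠ l, so only diagonal terms survive in ∫|ψ|² and ∫ψ·ψ″; ∫ψ·ψ′ dx = [ψ²/2] between the walls = 0.
State is unnormalized: ∫|ψ|² dx = 11.600, and ∫ψ*·(−ħ² ψ'') dx = 2.7740, so ⟨p²⟩ = 2.7740 / 11.600.
⟨p²⟩ = 0.23913.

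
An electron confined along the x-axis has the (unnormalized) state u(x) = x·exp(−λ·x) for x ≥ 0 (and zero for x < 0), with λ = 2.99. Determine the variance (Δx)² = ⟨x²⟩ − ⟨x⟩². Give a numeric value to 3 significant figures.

Compute ⟨x⟩ and ⟨x²⟩ separately, then (Δx)² = ⟨x²⟩ − ⟨x⟩².
Every integrand reduces to terms xʲ·e^(−2λx) on [0, ∞); use ∫₀^∞ xʲ·e^(−2λx) dx = j!/(2λ)^(j+1).
Normalization: ∫|u|² dx = 0.0093525.
⟨x⟩ = 0.50167 and ⟨x²⟩ = 0.33557.
(Δx)² = 0.33557 − (0.50167)² = 0.083892.

0.0839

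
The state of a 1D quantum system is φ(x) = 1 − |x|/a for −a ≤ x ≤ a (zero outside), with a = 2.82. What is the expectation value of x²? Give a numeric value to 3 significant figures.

0.795

⟨x²⟩ = ∫ x²·|φ|² dx / ∫|φ|² dx (integrals over the domain).
φ is even, so ∫ over [−a, a] = 2∫₀ᵃ with φ = 1 − x/a there: ∫₀ᵃ (1 − x/a)² dx = a/3, ∫₀ᵃ x²(1 − x/a)² dx = a³/30, ∫₀ᵃ x⁴(1 − x/a)² dx = a⁵/105.
State is unnormalized: ∫|φ|² dx = 1.8800, and ∫φ*·x²·φ dx = 1.4951, so ⟨x²⟩ = 1.4951 / 1.8800.
⟨x²⟩ = 0.79524.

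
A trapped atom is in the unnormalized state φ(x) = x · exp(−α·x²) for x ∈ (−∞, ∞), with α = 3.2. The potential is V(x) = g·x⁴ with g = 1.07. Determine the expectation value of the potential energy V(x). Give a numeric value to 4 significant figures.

0.09796

⟨V⟩ = ∫ V(x)·|φ|² dx / ∫|φ|² dx.
Expand each integrand as polynomial × e^(−2αx²) and use ∫x^(2j)·e^(−2αx²) dx = (2j−1)!!/(4α)^j · √(π/(2α)), odd powers → 0; here √(π/(2α)) = 0.70062.
State is unnormalized: ∫|φ|² dx = 0.054736, and ∫φ*·V(x)·φ dx = 0.0053620, so ⟨V⟩ = 0.0053620 / 0.054736.
⟨V⟩ = 0.097961.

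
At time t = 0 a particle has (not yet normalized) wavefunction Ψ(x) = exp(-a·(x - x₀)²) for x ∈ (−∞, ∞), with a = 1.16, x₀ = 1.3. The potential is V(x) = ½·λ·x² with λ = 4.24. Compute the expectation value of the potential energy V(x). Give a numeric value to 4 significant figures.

⟨V⟩ = ∫ V(x)·|Ψ|² dx / ∫|Ψ|² dx.
Gaussian moments (u = x − x₀): ∫u^(2j)·e^(−2au²) du = (2j−1)!!/(4a)^j · √(π/(2a)), odd powers integrate to 0; here √(π/(2a)) = 1.1637.
State is unnormalized: ∫|Ψ|² dx = 1.1637, and ∫Ψ*·V(x)·Ψ dx = 4.7009, so ⟨V⟩ = 4.7009 / 1.1637.
⟨V⟩ = 4.0397.

4.040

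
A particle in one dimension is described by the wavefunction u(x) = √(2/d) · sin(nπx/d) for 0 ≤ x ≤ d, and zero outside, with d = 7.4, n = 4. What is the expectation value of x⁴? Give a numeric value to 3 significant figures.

⟨x⁴⟩ = ∫ x⁴·|u|² dx (integrals over the domain).
With sin²θ = (1 − cos2θ)/2 on 0 ≤ x ≤ d: ∫sin²(nπx/d) dx = d/2, ∫x·sin²(nπx/d) dx = d²/4, ∫x²·sin²(nπx/d) dx = d³·(1/6 − 1/(4n²π²)); higher powers xᵏ the same way, integrating xᵏ·cos(2nπx/d) by parts.
⟨x⁴⟩ = 580.92.

581.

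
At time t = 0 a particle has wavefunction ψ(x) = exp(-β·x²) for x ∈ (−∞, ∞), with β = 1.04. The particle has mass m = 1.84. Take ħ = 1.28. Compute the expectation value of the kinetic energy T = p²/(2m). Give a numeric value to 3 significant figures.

0.463

T = −(ħ²/2m) d²/dx², so ⟨T⟩ = −(ħ²/2m) ∫ ψ*·ψ'' dx / ∫|ψ|² dx; with m = 1.84.
Gaussian moments: ∫x^(2j)·e^(−2βx²) dx = (2j−1)!!/(4β)^j · √(π/(2β)), odd powers integrate to 0; here √(π/(2β)) = 1.2290. Derivatives: d/dx e^(−βx²) = −2βx·e^(−βx²), d²/dx² e^(−βx²) = (4β²x² − 2β)·e^(−βx²).
State is unnormalized: ∫|ψ|² dx = 1.2290, and ∫ψ*·(−ħ²/2m · ψ'') dx = 0.56905, so ⟨T⟩ = 0.56905 / 1.2290.
⟨T⟩ = 0.46303.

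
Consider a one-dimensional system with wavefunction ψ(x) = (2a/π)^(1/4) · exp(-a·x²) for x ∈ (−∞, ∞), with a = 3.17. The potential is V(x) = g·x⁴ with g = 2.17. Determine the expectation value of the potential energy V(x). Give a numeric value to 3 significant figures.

0.0405

⟨V⟩ = ∫ V(x)·|ψ|² dx.
Gaussian moments: ∫x^(2j)·e^(−2ax²) dx = (2j−1)!!/(4a)^j · √(π/(2a)), odd powers integrate to 0; here √(π/(2a)) = 0.70393.
⟨V⟩ = 0.040490.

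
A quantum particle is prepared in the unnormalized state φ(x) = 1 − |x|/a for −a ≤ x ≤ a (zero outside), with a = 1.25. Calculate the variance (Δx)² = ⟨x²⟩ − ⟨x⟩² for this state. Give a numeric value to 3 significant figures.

Compute ⟨x⟩ and ⟨x²⟩ separately, then (Δx)² = ⟨x²⟩ − ⟨x⟩².
φ is even, so ∫ over [−a, a] = 2∫₀ᵃ with φ = 1 − x/a there: ∫₀ᵃ (1 − x/a)² dx = a/3, ∫₀ᵃ x²(1 − x/a)² dx = a³/30, ∫₀ᵃ x⁴(1 − x/a)² dx = a⁵/105.
Normalization: ∫|φ|² dx = 0.83333.
⟨x⟩ = 0.0000 and ⟨x²⟩ = 0.15625.
(Δx)² = 0.15625 − (0.0000)² = 0.15625.

0.156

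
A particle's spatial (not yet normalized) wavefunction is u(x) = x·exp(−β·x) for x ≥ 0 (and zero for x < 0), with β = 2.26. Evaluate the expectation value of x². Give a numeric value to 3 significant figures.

⟨x²⟩ = ∫ x²·|u|² dx / ∫|u|² dx (integrals over the domain).
Every integrand reduces to terms xʲ·e^(−2βx) on [0, ∞); use ∫₀^∞ xʲ·e^(−2βx) dx = j!/(2β)^(j+1).
State is unnormalized: ∫|u|² dx = 0.021658, and ∫u*·x²·u dx = 0.012721, so ⟨x²⟩ = 0.012721 / 0.021658.
⟨x²⟩ = 0.58736.

0.587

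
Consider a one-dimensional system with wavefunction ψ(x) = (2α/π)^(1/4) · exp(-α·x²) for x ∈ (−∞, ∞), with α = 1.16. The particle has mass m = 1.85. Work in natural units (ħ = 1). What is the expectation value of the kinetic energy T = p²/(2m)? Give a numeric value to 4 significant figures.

T = −(ħ²/2m) d²/dx², so ⟨T⟩ = −(ħ²/2m) ∫ ψ*·ψ'' dx; with m = 1.85.
Gaussian moments: ∫x^(2j)·e^(−2αx²) dx = (2j−1)!!/(4α)^j · √(π/(2α)), odd powers integrate to 0; here √(π/(2α)) = 1.1637. Derivatives: d/dx e^(−αx²) = −2αx·e^(−αx²), d²/dx² e^(−αx²) = (4α²x² − 2α)·e^(−αx²).
⟨T⟩ = 0.31351.

0.3135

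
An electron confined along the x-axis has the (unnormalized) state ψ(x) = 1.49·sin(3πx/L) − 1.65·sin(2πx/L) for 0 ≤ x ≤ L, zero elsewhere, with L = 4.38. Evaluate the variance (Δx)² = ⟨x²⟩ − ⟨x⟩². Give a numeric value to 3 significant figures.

0.698

Compute ⟨x⟩ and ⟨x²⟩ separately, then (Δx)² = ⟨x²⟩ − ⟨x⟩².
On 0 ≤ x ≤ L (j ≠ l): ∫sin²(jπx/L) dx = L/2, ∫sin(jπx/L)·sin(lπx/L) dx = 0; diagonal moments ∫x·sin²(jπx/L) dx = L²/4, ∫x²·sin²(jπx/L) dx = L³·(1/6 − 1/(4j²π²)); cross terms ∫x·sin(jπx/L)·sin(lπx/L) dx = 0 for j + l even and −4jlL²/(π²(j² − l²)²) for j + l odd, ∫x²·sin(jπx/L)·sin(lπx/L) dx = (−1)^(j+l)·4jlL³/(π²(j² − l²)²); higher powers the same way via product-to-sum and parts.
Normalization: ∫|ψ|² dx = 10.824.
⟨x⟩ = 3.0377 and ⟨x²⟩ = 9.9252.
(Δx)² = 9.9252 − (3.0377)² = 0.69784.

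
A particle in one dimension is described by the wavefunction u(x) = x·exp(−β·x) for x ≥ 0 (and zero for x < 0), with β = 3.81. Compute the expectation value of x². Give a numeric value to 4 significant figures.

⟨x²⟩ = ∫ x²·|u|² dx / ∫|u|² dx (integrals over the domain).
Every integrand reduces to terms xʲ·e^(−2βx) on [0, ∞); use ∫₀^∞ xʲ·e^(−2βx) dx = j!/(2β)^(j+1).
State is unnormalized: ∫|u|² dx = 0.0045203, and ∫u*·x²·u dx = 0.00093419, so ⟨x²⟩ = 0.00093419 / 0.0045203.
⟨x²⟩ = 0.20667.

0.2067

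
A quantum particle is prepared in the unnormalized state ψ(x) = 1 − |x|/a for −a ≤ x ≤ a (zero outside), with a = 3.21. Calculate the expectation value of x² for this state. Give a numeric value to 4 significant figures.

1.030

⟨x²⟩ = ∫ x²·|ψ|² dx / ∫|ψ|² dx (integrals over the domain).
ψ is even, so ∫ over [−a, a] = 2∫₀ᵃ with ψ = 1 − x/a there: ∫₀ᵃ (1 − x/a)² dx = a/3, ∫₀ᵃ x²(1 − x/a)² dx = a³/30, ∫₀ᵃ x⁴(1 − x/a)² dx = a⁵/105.
State is unnormalized: ∫|ψ|² dx = 2.1400, and ∫ψ*·x²·ψ dx = 2.2051, so ⟨x²⟩ = 2.2051 / 2.1400.
⟨x²⟩ = 1.0304.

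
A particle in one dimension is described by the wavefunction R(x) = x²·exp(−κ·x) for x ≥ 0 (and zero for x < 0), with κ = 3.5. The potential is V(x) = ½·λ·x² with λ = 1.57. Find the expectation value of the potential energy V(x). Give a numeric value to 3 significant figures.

0.481

⟨V⟩ = ∫ V(x)·|R|² dx / ∫|R|² dx.
Every integrand reduces to terms xʲ·e^(−2κx) on [0, ∞); use ∫₀^∞ xʲ·e^(−2κx) dx = j!/(2κ)^(j+1).
State is unnormalized: ∫|R|² dx = 0.0014280, and ∫R*·V(x)·R dx = 0.00068630, so ⟨V⟩ = 0.00068630 / 0.0014280.
⟨V⟩ = 0.48061.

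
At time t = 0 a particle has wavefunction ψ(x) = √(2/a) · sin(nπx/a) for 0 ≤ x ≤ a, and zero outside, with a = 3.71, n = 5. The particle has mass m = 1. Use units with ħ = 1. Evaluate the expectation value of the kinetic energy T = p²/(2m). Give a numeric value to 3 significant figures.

8.96

T = −(ħ²/2m) d²/dx², so ⟨T⟩ = −(ħ²/2m) ∫ ψ*·ψ'' dx; with m = 1.
d/dx sin(nπx/a) = (nπ/a)·cos(nπx/a) and d²/dx² sin(nπx/a) = −(nπ/a)²·sin(nπx/a); on 0 ≤ x ≤ a, ∫sin²(nπx/a) dx = a/2 and ∫sin(nπx/a)·cos(nπx/a) dx = 0.
⟨T⟩ = 8.9632.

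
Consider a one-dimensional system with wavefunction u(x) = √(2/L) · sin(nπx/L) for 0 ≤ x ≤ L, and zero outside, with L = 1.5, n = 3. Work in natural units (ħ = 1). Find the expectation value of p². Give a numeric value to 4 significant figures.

p² u = −ħ² d²u/dx²; ⟨p²⟩ = −ħ² ∫ u*·u'' dx.
d/dx sin(nπx/L) = (nπ/L)·cos(nπx/L) and d²/dx² sin(nπx/L) = −(nπ/L)²·sin(nπx/L); on 0 ≤ x ≤ L, ∫sin²(nπx/L) dx = L/2 and ∫sin(nπx/L)·cos(nπx/L) dx = 0.
⟨p²⟩ = 39.478.

39.48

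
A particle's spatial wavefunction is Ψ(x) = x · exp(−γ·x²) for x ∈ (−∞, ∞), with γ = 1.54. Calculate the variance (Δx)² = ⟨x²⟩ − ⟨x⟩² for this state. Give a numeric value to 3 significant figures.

0.487

Compute ⟨x⟩ and ⟨x²⟩ separately, then (Δx)² = ⟨x²⟩ − ⟨x⟩².
Expand each integrand as polynomial × e^(−2γx²) and use ∫x^(2j)·e^(−2γx²) dx = (2j−1)!!/(4γ)^j · √(π/(2γ)), odd powers → 0; here √(π/(2γ)) = 1.0099.
Normalization: ∫|Ψ|² dx = 0.16395.
⟨x⟩ = 0.0000 and ⟨x²⟩ = 0.48701.
(Δx)² = 0.48701 − (0.0000)² = 0.48701.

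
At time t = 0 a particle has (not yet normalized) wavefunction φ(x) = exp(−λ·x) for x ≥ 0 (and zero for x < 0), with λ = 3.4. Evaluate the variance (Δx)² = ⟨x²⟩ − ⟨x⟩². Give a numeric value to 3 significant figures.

0.0216

Compute ⟨x⟩ and ⟨x²⟩ separately, then (Δx)² = ⟨x²⟩ − ⟨x⟩².
Every integrand reduces to terms xʲ·e^(−2λx) on [0, ∞); use ∫₀^∞ xʲ·e^(−2λx) dx = j!/(2λ)^(j+1).
Normalization: ∫|φ|² dx = 0.14706.
⟨x⟩ = 0.14706 and ⟨x²⟩ = 0.043253.
(Δx)² = 0.043253 − (0.14706)² = 0.021626.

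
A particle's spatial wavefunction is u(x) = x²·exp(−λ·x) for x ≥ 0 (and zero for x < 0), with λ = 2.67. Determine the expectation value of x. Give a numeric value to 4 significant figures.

⟨x⟩ = ∫ x·|u|² dx / ∫|u|² dx (integrals over the domain).
Every integrand reduces to terms xʲ·e^(−2λx) on [0, ∞); use ∫₀^∞ xʲ·e^(−2λx) dx = j!/(2λ)^(j+1).
State is unnormalized: ∫|u|² dx = 0.0055272, and ∫u*·x·u dx = 0.0051753, so ⟨x⟩ = 0.0051753 / 0.0055272.
⟨x⟩ = 0.93633.

0.9363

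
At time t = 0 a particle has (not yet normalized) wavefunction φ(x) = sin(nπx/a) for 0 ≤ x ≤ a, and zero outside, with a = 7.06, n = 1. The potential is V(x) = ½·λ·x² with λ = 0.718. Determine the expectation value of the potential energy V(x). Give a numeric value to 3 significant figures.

⟨V⟩ = ∫ V(x)·|φ|² dx / ∫|φ|² dx.
With sin²θ = (1 − cos2θ)/2 on 0 ≤ x ≤ a: ∫sin²(nπx/a) dx = a/2, ∫x·sin²(nπx/a) dx = a²/4, ∫x²·sin²(nπx/a) dx = a³·(1/6 − 1/(4n²π²)); higher powers xᵏ the same way, integrating xᵏ·cos(2nπx/a) by parts.
State is unnormalized: ∫|φ|² dx = 3.5300, and ∫φ*·V(x)·φ dx = 17.855, so ⟨V⟩ = 17.855 / 3.5300.
⟨V⟩ = 5.0581.

5.06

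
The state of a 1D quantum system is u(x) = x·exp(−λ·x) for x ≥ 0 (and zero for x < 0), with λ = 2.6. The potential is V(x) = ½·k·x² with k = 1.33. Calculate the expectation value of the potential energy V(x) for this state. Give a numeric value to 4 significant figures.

0.2951

⟨V⟩ = ∫ V(x)·|u|² dx / ∫|u|² dx.
Every integrand reduces to terms xʲ·e^(−2λx) on [0, ∞); use ∫₀^∞ xʲ·e^(−2λx) dx = j!/(2λ)^(j+1).
State is unnormalized: ∫|u|² dx = 0.014224, and ∫u*·V(x)·u dx = 0.0041977, so ⟨V⟩ = 0.0041977 / 0.014224.
⟨V⟩ = 0.29512.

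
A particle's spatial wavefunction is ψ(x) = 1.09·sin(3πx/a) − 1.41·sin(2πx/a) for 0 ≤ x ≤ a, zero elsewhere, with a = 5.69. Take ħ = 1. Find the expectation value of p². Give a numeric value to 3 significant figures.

p² ψ = −ħ² d²ψ/dx²; ⟨p²⟩ = −ħ² ∫ ψ*·ψ'' dx / ∫|ψ|² dx.
d²/dx² sin(jπx/a) = −(jπ/a)²·sin(jπx/a); on 0 ≤ x ≤ a, ∫sin²(jπx/a) dx = a/2 and ∫sin(jπx/a)·sin(lπx/a) dx = 0 for j ≠ l, so only diagonal terms survive in ∫|ψ|² and ∫ψ·ψ″; ∫ψ·ψ′ dx = [ψ²/2] between the walls = 0.
State is unnormalized: ∫|ψ|² dx = 9.0363, and ∫ψ*·(−ħ² ψ'') dx = 16.171, so ⟨p²⟩ = 16.171 / 9.0363.
⟨p²⟩ = 1.7895.

1.79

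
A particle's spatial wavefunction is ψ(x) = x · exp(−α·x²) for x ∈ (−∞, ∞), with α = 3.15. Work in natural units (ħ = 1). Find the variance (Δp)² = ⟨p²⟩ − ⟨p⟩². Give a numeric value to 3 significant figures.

Compute ⟨p⟩ and ⟨p²⟩ separately; (Δp)² = ⟨p²⟩ − ⟨p⟩².
Expand each integrand as polynomial × e^(−2αx²) and use ∫x^(2j)·e^(−2αx²) dx = (2j−1)!!/(4α)^j · √(π/(2α)), odd powers → 0; here √(π/(2α)) = 0.70616. Differentiate with the product rule, d/dx e^(−αx²) = −2αx·e^(−αx²).
Normalization: ∫|ψ|² dx = 0.056045.
⟨p⟩ = 0.0000 and ⟨p²⟩ = 9.4500.
(Δp)² = 9.4500 − (0.0000)² = 9.4500.

9.45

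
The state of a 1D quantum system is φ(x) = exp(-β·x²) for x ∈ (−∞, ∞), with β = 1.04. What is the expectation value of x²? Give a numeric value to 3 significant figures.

0.240

⟨x²⟩ = ∫ x²·|φ|² dx / ∫|φ|² dx (integrals over the domain).
Gaussian moments: ∫x^(2j)·e^(−2βx²) dx = (2j−1)!!/(4β)^j · √(π/(2β)), odd powers integrate to 0; here √(π/(2β)) = 1.2290.
State is unnormalized: ∫|φ|² dx = 1.2290, and ∫φ*·x²·φ dx = 0.29543, so ⟨x²⟩ = 0.29543 / 1.2290.
⟨x²⟩ = 0.24038.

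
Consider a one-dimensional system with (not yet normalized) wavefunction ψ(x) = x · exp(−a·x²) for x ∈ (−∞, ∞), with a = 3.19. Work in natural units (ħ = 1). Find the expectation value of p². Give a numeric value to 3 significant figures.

9.57

p² ψ = −ħ² d²ψ/dx²; ⟨p²⟩ = −ħ² ∫ ψ*·ψ'' dx / ∫|ψ|² dx.
Expand each integrand as polynomial × e^(−2ax²) and use ∫x^(2j)·e^(−2ax²) dx = (2j−1)!!/(4a)^j · √(π/(2a)), odd powers → 0; here √(π/(2a)) = 0.70172. Differentiate with the product rule, d/dx e^(−ax²) = −2ax·e^(−ax²).
State is unnormalized: ∫|ψ|² dx = 0.054994, and ∫ψ*·(−ħ² ψ'') dx = 0.52629, so ⟨p²⟩ = 0.52629 / 0.054994.
⟨p²⟩ = 9.5700.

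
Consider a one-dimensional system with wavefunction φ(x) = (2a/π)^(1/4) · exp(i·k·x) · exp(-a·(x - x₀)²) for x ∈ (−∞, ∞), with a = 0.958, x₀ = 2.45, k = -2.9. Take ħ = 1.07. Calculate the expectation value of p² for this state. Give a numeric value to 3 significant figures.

10.7

p² φ = −ħ² d²φ/dx²; ⟨p²⟩ = −ħ² ∫ φ*·φ'' dx.
Gaussian moments (u = x − x₀): ∫u^(2j)·e^(−2au²) du = (2j−1)!!/(4a)^j · √(π/(2a)), odd powers integrate to 0; here √(π/(2a)) = 1.2805. Derivatives: φ′ = (ik − 2au)·φ, φ″ = ((ik − 2au)² − 2a)·φ; the odd-in-u pieces drop out.
⟨p²⟩ = 10.725.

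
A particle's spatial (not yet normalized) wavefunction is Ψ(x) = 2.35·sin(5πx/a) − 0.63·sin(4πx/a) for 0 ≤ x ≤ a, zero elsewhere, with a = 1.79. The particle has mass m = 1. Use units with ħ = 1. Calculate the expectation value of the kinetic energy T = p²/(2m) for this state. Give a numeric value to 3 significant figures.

37.6

T = −(ħ²/2m) d²/dx², so ⟨T⟩ = −(ħ²/2m) ∫ Ψ*·Ψ'' dx / ∫|Ψ|² dx; with m = 1.
d²/dx² sin(jπx/a) = −(jπ/a)²·sin(jπx/a); on 0 ≤ x ≤ a, ∫sin²(jπx/a) dx = a/2 and ∫sin(jπx/a)·sin(lπx/a) dx = 0 for j ≠ l, so only diagonal terms survive in ∫|Ψ|² and ∫Ψ·Ψ″; ∫Ψ·Ψ′ dx = [Ψ²/2] between the walls = 0.
State is unnormalized: ∫|Ψ|² dx = 5.2979, and ∫Ψ*·(−ħ²/2m · Ψ'') dx = 199.06, so ⟨T⟩ = 199.06 / 5.2979.
⟨T⟩ = 37.574.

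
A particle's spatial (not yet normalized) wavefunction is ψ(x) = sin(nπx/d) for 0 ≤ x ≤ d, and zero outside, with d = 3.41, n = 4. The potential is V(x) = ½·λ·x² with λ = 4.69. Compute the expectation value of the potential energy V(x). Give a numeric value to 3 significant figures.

⟨V⟩ = ∫ V(x)·|ψ|² dx / ∫|ψ|² dx.
With sin²θ = (1 − cos2θ)/2 on 0 ≤ x ≤ d: ∫sin²(nπx/d) dx = d/2, ∫x·sin²(nπx/d) dx = d²/4, ∫x²·sin²(nπx/d) dx = d³·(1/6 − 1/(4n²π²)); higher powers xᵏ the same way, integrating xᵏ·cos(2nπx/d) by parts.
State is unnormalized: ∫|ψ|² dx = 1.7050, and ∫ψ*·V(x)·ψ dx = 15.350, so ⟨V⟩ = 15.350 / 1.7050.
⟨V⟩ = 9.0030.

9.00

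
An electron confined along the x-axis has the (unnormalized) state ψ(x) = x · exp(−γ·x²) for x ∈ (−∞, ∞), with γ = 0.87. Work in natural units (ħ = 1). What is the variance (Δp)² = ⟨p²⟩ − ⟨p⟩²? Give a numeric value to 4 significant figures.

2.610

Compute ⟨p⟩ and ⟨p²⟩ separately; (Δp)² = ⟨p²⟩ − ⟨p⟩².
Expand each integrand as polynomial × e^(−2γx²) and use ∫x^(2j)·e^(−2γx²) dx = (2j−1)!!/(4γ)^j · √(π/(2γ)), odd powers → 0; here √(π/(2γ)) = 1.3437. Differentiate with the product rule, d/dx e^(−γx²) = −2γx·e^(−γx²).
Normalization: ∫|ψ|² dx = 0.38612.
⟨p⟩ = 0.0000 and ⟨p²⟩ = 2.6100.
(Δp)² = 2.6100 − (0.0000)² = 2.6100.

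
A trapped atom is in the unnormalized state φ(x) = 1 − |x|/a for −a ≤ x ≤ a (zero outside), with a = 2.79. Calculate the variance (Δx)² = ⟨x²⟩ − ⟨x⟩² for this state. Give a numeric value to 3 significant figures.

0.778

Compute ⟨x⟩ and ⟨x²⟩ separately, then (Δx)² = ⟨x²⟩ − ⟨x⟩².
φ is even, so ∫ over [−a, a] = 2∫₀ᵃ with φ = 1 − x/a there: ∫₀ᵃ (1 − x/a)² dx = a/3, ∫₀ᵃ x²(1 − x/a)² dx = a³/30, ∫₀ᵃ x⁴(1 − x/a)² dx = a⁵/105.
Normalization: ∫|φ|² dx = 1.8600.
⟨x⟩ = 0.0000 and ⟨x²⟩ = 0.77841.
(Δx)² = 0.77841 − (0.0000)² = 0.77841.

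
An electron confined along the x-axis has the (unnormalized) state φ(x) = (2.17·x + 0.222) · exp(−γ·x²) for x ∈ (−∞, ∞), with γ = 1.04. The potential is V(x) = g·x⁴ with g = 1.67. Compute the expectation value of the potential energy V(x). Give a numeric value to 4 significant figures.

1.399

⟨V⟩ = ∫ V(x)·|φ|² dx / ∫|φ|² dx.
Expand each integrand as polynomial × e^(−2γx²) and use ∫x^(2j)·e^(−2γx²) dx = (2j−1)!!/(4γ)^j · √(π/(2γ)), odd powers → 0; here √(π/(2γ)) = 1.2290.
State is unnormalized: ∫|φ|² dx = 1.4517, and ∫φ*·V(x)·φ dx = 2.0312, so ⟨V⟩ = 2.0312 / 1.4517.
⟨V⟩ = 1.3992.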